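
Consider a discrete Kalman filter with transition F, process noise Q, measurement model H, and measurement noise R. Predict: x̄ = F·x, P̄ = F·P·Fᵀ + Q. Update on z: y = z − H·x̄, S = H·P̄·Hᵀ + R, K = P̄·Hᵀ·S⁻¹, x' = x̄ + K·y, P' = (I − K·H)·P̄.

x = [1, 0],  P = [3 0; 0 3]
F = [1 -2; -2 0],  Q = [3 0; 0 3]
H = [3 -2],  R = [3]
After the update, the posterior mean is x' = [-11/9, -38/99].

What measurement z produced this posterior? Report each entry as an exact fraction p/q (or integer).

x̄ = F·x = [1, -2]
P̄ = F·P·Fᵀ + Q = [18 -6; -6 15]
S = H·P̄·Hᵀ + R = [297]
K = P̄·Hᵀ·S⁻¹ = [2/9; -16/99]
x' − x̄ = [-20/9, 160/99] = K·y
y = (KᵀK)⁻¹·Kᵀ·(x' − x̄) = [-10]
z = y + H·x̄ = [-10] + [7] = [-3]

z = [-3]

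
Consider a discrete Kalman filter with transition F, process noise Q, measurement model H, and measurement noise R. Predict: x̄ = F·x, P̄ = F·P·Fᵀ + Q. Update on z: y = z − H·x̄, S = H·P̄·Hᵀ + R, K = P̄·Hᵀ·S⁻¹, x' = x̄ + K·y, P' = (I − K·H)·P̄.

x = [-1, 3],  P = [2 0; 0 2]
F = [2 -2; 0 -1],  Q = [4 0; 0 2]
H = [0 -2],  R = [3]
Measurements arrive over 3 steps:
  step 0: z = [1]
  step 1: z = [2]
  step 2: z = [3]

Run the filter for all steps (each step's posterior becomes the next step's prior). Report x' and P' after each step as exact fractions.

step 0: x' = [-112/19, -17/19], P' = [316/19 12/19; 12/19 12/19]
step 1: x' = [-10, -149/257], P' = [68 0; 0 150/257]
step 2: x' = [-67062/3427, -3537/3427], P' = [952452/3427 900/3427; 900/3427 1992/3427]

step 0: x̄ = F·x = [-8, -3]
step 0: P̄ = F·P·Fᵀ + Q = [20 4; 4 4]
step 0: y = z − H·x̄ = [-5]
step 0: S = H·P̄·Hᵀ + R = [19]
step 0: K = P̄·Hᵀ·S⁻¹ = [-8/19; -8/19]
step 0: x' = x̄ + K·y = [-112/19, -17/19]
step 0: P' = (I − K·H)·P̄ = [316/19 12/19; 12/19 12/19]
step 1: x̄ = F·x = [-10, 17/19]
step 1: P̄ = F·P·Fᵀ + Q = [68 0; 0 50/19]
step 1: y = z − H·x̄ = [72/19]
step 1: S = H·P̄·Hᵀ + R = [257/19]
step 1: K = P̄·Hᵀ·S⁻¹ = [0; -100/257]
step 1: x' = x̄ + K·y = [-10, -149/257]
step 1: P' = (I − K·H)·P̄ = [68 0; 0 150/257]
step 2: x̄ = F·x = [-4842/257, 149/257]
step 2: P̄ = F·P·Fᵀ + Q = [71532/257 300/257; 300/257 664/257]
step 2: y = z − H·x̄ = [1069/257]
step 2: S = H·P̄·Hᵀ + R = [3427/257]
step 2: K = P̄·Hᵀ·S⁻¹ = [-600/3427; -1328/3427]
step 2: x' = x̄ + K·y = [-67062/3427, -3537/3427]
step 2: P' = (I − K·H)·P̄ = [952452/3427 900/3427; 900/3427 1992/3427]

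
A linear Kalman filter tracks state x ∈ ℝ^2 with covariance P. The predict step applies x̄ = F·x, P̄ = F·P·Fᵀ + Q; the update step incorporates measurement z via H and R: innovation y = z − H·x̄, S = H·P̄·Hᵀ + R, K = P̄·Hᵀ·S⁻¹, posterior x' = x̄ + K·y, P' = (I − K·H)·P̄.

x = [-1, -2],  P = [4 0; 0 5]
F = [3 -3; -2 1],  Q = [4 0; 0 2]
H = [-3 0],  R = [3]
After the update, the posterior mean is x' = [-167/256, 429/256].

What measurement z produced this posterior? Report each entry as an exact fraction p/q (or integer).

z = [2]

x̄ = F·x = [3, 0]
P̄ = F·P·Fᵀ + Q = [85 -39; -39 23]
S = H·P̄·Hᵀ + R = [768]
K = P̄·Hᵀ·S⁻¹ = [-85/256; 39/256]
x' − x̄ = [-935/256, 429/256] = K·y
y = (KᵀK)⁻¹·Kᵀ·(x' − x̄) = [11]
z = y + H·x̄ = [11] + [-9] = [2]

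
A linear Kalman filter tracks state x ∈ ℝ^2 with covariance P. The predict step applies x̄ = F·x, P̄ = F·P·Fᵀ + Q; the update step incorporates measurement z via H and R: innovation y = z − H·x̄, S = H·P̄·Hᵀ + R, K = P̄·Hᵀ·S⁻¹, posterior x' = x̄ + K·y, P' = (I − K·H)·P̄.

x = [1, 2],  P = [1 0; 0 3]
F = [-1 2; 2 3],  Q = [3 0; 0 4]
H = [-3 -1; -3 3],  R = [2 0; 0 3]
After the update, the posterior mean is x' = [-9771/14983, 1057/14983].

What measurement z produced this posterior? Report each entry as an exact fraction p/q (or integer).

x̄ = F·x = [3, 8]
P̄ = F·P·Fᵀ + Q = [16 16; 16 35]
S = H·P̄·Hᵀ + R = [277 -57; -57 174]
K = P̄·Hᵀ·S⁻¹ = [-3712/14983 -1216/14983; -3731/14983 3686/14983]
x' − x̄ = [-54720/14983, -118807/14983] = K·y
y = (KᵀK)⁻¹·Kᵀ·(x' − x̄) = [19, -13]
z = y + H·x̄ = [19, -13] + [-17, 15] = [2, 2]

z = [2, 2]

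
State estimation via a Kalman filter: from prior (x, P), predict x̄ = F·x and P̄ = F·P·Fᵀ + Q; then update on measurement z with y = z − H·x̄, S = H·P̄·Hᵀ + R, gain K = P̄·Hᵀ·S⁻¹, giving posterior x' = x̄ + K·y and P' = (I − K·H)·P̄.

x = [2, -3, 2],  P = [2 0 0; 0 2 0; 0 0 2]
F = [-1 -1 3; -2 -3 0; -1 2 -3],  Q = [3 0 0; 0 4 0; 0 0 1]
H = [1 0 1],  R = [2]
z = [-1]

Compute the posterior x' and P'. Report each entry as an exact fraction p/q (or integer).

x̄ = F·x = [7, 5, -14]
P̄ = F·P·Fᵀ + Q = [25 10 -20; 10 30 -8; -20 -8 29]
y = z − H·x̄ = [6]
S = H·P̄·Hᵀ + R = [16]
K = P̄·Hᵀ·S⁻¹ = [5/16; 1/8; 9/16]
x' = x̄ + K·y = [71/8, 23/4, -85/8]
P' = (I − K·H)·P̄ = [375/16 75/8 -365/16; 75/8 119/4 -73/8; -365/16 -73/8 383/16]

x' = [71/8, 23/4, -85/8]
P' = [375/16 75/8 -365/16; 75/8 119/4 -73/8; -365/16 -73/8 383/16]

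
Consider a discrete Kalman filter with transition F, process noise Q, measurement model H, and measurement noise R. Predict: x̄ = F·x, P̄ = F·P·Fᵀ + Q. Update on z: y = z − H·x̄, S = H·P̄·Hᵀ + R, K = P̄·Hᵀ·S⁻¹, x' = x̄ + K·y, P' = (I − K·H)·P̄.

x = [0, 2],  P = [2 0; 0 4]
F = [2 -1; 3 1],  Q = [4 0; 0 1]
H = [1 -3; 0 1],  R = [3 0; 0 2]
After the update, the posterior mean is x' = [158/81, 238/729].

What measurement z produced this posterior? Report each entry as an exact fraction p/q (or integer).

x̄ = F·x = [-2, 2]
P̄ = F·P·Fᵀ + Q = [16 8; 8 23]
S = H·P̄·Hᵀ + R = [178 -61; -61 25]
K = P̄·Hᵀ·S⁻¹ = [32/81 104/81; -122/729 373/729]
x' − x̄ = [320/81, -1220/729] = K·y
y = (KᵀK)⁻¹·Kᵀ·(x' − x̄) = [10, 0]
z = y + H·x̄ = [10, 0] + [-8, 2] = [2, 2]

z = [2, 2]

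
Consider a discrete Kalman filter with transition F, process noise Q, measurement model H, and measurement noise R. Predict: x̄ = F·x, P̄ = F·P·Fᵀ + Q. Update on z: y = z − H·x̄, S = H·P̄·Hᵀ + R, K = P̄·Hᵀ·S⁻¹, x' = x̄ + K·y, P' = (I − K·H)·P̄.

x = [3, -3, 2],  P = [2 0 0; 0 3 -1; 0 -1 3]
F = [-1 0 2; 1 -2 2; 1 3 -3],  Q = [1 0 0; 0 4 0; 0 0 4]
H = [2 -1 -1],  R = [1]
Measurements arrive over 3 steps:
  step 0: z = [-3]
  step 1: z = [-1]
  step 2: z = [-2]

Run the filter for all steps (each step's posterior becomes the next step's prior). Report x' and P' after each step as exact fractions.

step 0: x̄ = F·x = [1, 13, -12]
step 0: P̄ = F·P·Fᵀ + Q = [15 14 -26; 14 38 -46; -26 -46 78]
step 0: y = z − H·x̄ = [-4]
step 0: S = H·P̄·Hᵀ + R = [133]
step 0: K = P̄·Hᵀ·S⁻¹ = [6/19; 36/133; -12/19]
step 0: x' = x̄ + K·y = [-5/19, 1585/133, -180/19]
step 0: P' = (I − K·H)·P̄ = [33/19 50/19 10/19; 50/19 3758/133 -442/19; 10/19 -442/19 474/19]
step 1: x̄ = F·x = [-355/19, -5725/133, 8500/133]
step 1: P̄ = F·P·Fᵀ + Q = [1908/19 3731/19 -5629/19; 3731/19 52699/133 -79073/133; -5629/19 -79073/133 121819/133]
step 1: y = z − H·x̄ = [7612/133]
step 1: S = H·P̄·Hᵀ + R = [123073/133]
step 1: K = P̄·Hᵀ·S⁻¹ = [39998/123073; 78608/123073; -121552/123073]
step 1: x' = x̄ + K·y = [-10313/123073, -798713/123073, 908772/123073]
step 1: P' = (I − K·H)·P̄ = [330248/123073 527329/123073 93169/123073; 527329/123073 2305311/123073 -1329261/123073; 93169/123073 -1329261/123073 1637151/123073]
step 2: x̄ = F·x = [1827857/123073, 3404657/123073, -5132768/123073]
step 2: P̄ = F·P·Fᵀ + Q = [6629249/123073 12590058/123073 -19244862/123073; 12590058/123073 25489836/123073 -38841496/123073; -19244862/123073 -38841496/123073 62836356/123073]
step 2: y = z − H·x̄ = [-5629971/123073]
step 2: S = H·P̄·Hᵀ + R = [63902485/123073]
step 2: K = P̄·Hᵀ·S⁻¹ = [19913302/63902485; 38531776/63902485; -62484584/63902485]
step 2: x' = x̄ + K·y = [38134211/63902485, 5145413/63902485, 193298008/63902485]
step 2: P' = (I − K·H)·P̄ = [220079857/63902485 302593586/63902485 117652826/63902485; 302593586/63902485 1171386908/63902485 -604731512/63902485; 117652826/63902485 -604731512/63902485 902521748/63902485]

step 0: x' = [-5/19, 1585/133, -180/19], P' = [33/19 50/19 10/19; 50/19 3758/133 -442/19; 10/19 -442/19 474/19]
step 1: x' = [-10313/123073, -798713/123073, 908772/123073], P' = [330248/123073 527329/123073 93169/123073; 527329/123073 2305311/123073 -1329261/123073; 93169/123073 -1329261/123073 1637151/123073]
step 2: x' = [38134211/63902485, 5145413/63902485, 193298008/63902485], P' = [220079857/63902485 302593586/63902485 117652826/63902485; 302593586/63902485 1171386908/63902485 -604731512/63902485; 117652826/63902485 -604731512/63902485 902521748/63902485]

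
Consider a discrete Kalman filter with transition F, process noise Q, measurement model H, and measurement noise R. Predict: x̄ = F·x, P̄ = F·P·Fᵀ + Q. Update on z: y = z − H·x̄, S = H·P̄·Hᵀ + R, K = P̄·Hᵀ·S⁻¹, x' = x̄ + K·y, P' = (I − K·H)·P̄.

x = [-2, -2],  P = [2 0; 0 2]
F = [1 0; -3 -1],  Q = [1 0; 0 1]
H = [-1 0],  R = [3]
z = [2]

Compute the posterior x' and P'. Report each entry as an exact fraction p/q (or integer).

x̄ = F·x = [-2, 8]
P̄ = F·P·Fᵀ + Q = [3 -6; -6 21]
y = z − H·x̄ = [0]
S = H·P̄·Hᵀ + R = [6]
K = P̄·Hᵀ·S⁻¹ = [-1/2; 1]
x' = x̄ + K·y = [-2, 8]
P' = (I − K·H)·P̄ = [3/2 -3; -3 15]

x' = [-2, 8]
P' = [3/2 -3; -3 15]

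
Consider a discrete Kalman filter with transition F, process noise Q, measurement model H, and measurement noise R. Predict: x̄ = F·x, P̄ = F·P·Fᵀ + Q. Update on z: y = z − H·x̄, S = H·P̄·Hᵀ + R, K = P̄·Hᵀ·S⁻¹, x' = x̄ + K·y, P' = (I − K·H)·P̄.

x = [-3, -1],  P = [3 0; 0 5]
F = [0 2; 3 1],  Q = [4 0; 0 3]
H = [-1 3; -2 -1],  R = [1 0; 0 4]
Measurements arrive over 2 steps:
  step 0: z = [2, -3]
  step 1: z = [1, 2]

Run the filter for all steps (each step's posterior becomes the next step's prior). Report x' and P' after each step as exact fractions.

step 0: x' = [35384/37551, 11895/12517], P' = [27476/37551 2480/12517; 2480/12517 2020/12517]
step 1: x' = [-2346562/3884211, 176402/1294737], P' = [7567268/11652633 227720/1294737; 227720/1294737 200212/1294737]

step 0: x̄ = F·x = [-2, -10]
step 0: P̄ = F·P·Fᵀ + Q = [24 10; 10 35]
step 0: y = z − H·x̄ = [30, -17]
step 0: S = H·P̄·Hᵀ + R = [280 -107; -107 175]
step 0: K = P̄·Hᵀ·S⁻¹ = [-5156/37551 -15598/37551; 3580/12517 -1745/12517]
step 0: x' = x̄ + K·y = [35384/37551, 11895/12517]
step 0: P' = (I − K·H)·P̄ = [27476/37551 2480/12517; 2480/12517 2020/12517]
step 1: x̄ = F·x = [23790/12517, 47279/12517]
step 1: P̄ = F·P·Fᵀ + Q = [58148/12517 18920/12517; 18920/12517 136879/12517]
step 1: y = z − H·x̄ = [-105530/12517, 119893/12517]
step 1: S = H·P̄·Hᵀ + R = [1189056/12517 -388941/12517; -388941/12517 495219/12517]
step 1: K = P̄·Hᵀ·S⁻¹ = [-1418828/11652633 -4296004/11652633; 372916/1294737 -163913/1294737]
step 1: x' = x̄ + K·y = [-2346562/3884211, 176402/1294737]
step 1: P' = (I − K·H)·P̄ = [7567268/11652633 227720/1294737; 227720/1294737 200212/1294737]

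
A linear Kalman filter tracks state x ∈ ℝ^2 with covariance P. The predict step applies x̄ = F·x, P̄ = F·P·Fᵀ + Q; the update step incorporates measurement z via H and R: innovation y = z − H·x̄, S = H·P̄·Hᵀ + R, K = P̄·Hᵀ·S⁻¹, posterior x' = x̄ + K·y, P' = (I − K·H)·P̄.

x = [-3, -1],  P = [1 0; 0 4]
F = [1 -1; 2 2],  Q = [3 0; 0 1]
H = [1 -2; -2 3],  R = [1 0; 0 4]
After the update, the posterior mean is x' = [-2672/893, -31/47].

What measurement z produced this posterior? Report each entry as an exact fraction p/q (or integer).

z = [-3, 1]

x̄ = F·x = [-2, -8]
P̄ = F·P·Fᵀ + Q = [8 -6; -6 21]
S = H·P̄·Hᵀ + R = [117 -184; -184 297]
K = P̄·Hᵀ·S⁻¹ = [-316/893 -298/893; -24/47 -3/47]
x' − x̄ = [-886/893, 345/47] = K·y
y = (KᵀK)⁻¹·Kᵀ·(x' − x̄) = [-17, 21]
z = y + H·x̄ = [-17, 21] + [14, -20] = [-3, 1]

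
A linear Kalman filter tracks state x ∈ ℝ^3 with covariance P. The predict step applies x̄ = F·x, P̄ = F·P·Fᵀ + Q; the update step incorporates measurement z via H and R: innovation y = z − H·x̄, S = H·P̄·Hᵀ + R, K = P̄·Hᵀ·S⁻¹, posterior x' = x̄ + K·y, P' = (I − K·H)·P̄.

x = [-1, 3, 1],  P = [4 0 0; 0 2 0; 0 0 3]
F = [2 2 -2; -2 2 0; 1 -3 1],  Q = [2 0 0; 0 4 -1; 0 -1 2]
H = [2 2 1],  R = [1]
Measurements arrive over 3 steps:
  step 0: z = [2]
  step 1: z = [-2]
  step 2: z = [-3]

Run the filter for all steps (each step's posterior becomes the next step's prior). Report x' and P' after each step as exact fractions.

step 0: x' = [-121/52, 661/104, -621/104], P' = [363/26 -891/52 355/52; -891/52 2551/104 -1519/104; 355/52 -1519/104 1583/104]
step 1: x' = [87823/26339, -343155/52678, 232229/52678], P' = [699074/26339 -986030/26339 582804/26339; -986030/26339 1527438/26339 -1070075/26339; 582804/26339 -1070075/26339 957589/26339]
step 2: x' = [-50542211/33427124, -59330021/66854248, 119226751/66854248], P' = [496761009/16713562 -1407961021/33427124 840452919/33427124; -1407961021/33427124 4341981509/66854248 -3020252815/66854248; 840452919/33427124 -3020252815/66854248 2635489973/66854248]

step 0: x̄ = F·x = [2, 8, -9]
step 0: P̄ = F·P·Fᵀ + Q = [38 -8 -10; -8 28 -21; -10 -21 27]
step 0: y = z − H·x̄ = [-9]
step 0: S = H·P̄·Hᵀ + R = [104]
step 0: K = P̄·Hᵀ·S⁻¹ = [25/52; 19/104; -35/104]
step 0: x' = x̄ + K·y = [-121/52, 661/104, -621/104]
step 0: P' = (I − K·H)·P̄ = [363/26 -891/52 355/52; -891/52 2551/104 -1519/104; 355/52 -1519/104 1583/104]
step 1: x̄ = F·x = [20, 903/52, -1423/52]
step 1: P̄ = F·P·Fᵀ + Q = [142 128 -198; 128 7671/26 -9257/26; -198 -9257/26 11857/26]
step 1: y = z − H·x̄ = [-2567/52]
step 1: S = H·P̄·Hᵀ + R = [26339/26]
step 1: K = P̄·Hᵀ·S⁻¹ = [8892/26339; 12741/26339; -16953/26339]
step 1: x' = x̄ + K·y = [87823/26339, -343155/52678, 232229/52678]
step 1: P' = (I − K·H)·P̄ = [699074/26339 -986030/26339 582804/26339; -986030/26339 1527438/26339 -1070075/26339; 582804/26339 -1070075/26339 957589/26339]
step 2: x̄ = F·x = [-399738/26339, -518801/26339, 718670/26339]
step 2: P̄ = F·P·Fᵀ + Q = [8799010/26339 9924972/26339 -14298138/26339; 9924972/26339 16899644/26339 -21783113/26339; -14298138/26339 -21783113/26339 28958521/26339]
step 2: y = z − H·x̄ = [1039391/26339]
step 2: S = H·P̄·Hᵀ + R = [66854248/26339]
step 2: K = P̄·Hᵀ·S⁻¹ = [11574913/33427124; 31866119/66854248; -43203981/66854248]
step 2: x' = x̄ + K·y = [-50542211/33427124, -59330021/66854248, 119226751/66854248]
step 2: P' = (I − K·H)·P̄ = [496761009/16713562 -1407961021/33427124 840452919/33427124; -1407961021/33427124 4341981509/66854248 -3020252815/66854248; 840452919/33427124 -3020252815/66854248 2635489973/66854248]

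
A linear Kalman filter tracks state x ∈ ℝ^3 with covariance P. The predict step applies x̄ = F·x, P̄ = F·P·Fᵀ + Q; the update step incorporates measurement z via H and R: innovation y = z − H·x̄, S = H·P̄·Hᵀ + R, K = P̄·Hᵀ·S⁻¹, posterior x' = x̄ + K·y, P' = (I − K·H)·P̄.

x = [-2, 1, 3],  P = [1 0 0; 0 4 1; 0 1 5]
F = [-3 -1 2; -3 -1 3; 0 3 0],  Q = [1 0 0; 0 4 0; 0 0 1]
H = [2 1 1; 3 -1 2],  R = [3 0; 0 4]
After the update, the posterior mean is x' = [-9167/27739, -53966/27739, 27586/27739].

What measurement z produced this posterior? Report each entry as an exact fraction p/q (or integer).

z = [-2, 3]

x̄ = F·x = [11, 14, 3]
P̄ = F·P·Fᵀ + Q = [30 38 -6; 38 56 -3; -6 -3 37]
S = H·P̄·Hᵀ + R = [338 191; 191 190]
K = P̄·Hᵀ·S⁻¹ = [9840/27739 -4052/27739; 14578/27739 -7063/27739; -7089/27739 15740/27739]
x' − x̄ = [-314296/27739, -442312/27739, -55631/27739] = K·y
y = (KᵀK)⁻¹·Kᵀ·(x' − x̄) = [-41, -22]
z = y + H·x̄ = [-41, -22] + [39, 25] = [-2, 3]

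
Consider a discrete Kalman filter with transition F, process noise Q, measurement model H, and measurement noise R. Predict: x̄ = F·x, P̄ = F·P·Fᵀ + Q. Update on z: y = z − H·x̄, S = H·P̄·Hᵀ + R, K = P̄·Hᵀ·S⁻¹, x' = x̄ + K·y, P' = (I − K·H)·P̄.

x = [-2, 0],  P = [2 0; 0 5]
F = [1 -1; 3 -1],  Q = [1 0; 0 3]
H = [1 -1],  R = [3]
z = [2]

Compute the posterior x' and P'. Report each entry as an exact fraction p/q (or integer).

x' = [-8/5, -4]
P' = [37/5 8; 8 11]

x̄ = F·x = [-2, -6]
P̄ = F·P·Fᵀ + Q = [8 11; 11 26]
y = z − H·x̄ = [-2]
S = H·P̄·Hᵀ + R = [15]
K = P̄·Hᵀ·S⁻¹ = [-1/5; -1]
x' = x̄ + K·y = [-8/5, -4]
P' = (I − K·H)·P̄ = [37/5 8; 8 11]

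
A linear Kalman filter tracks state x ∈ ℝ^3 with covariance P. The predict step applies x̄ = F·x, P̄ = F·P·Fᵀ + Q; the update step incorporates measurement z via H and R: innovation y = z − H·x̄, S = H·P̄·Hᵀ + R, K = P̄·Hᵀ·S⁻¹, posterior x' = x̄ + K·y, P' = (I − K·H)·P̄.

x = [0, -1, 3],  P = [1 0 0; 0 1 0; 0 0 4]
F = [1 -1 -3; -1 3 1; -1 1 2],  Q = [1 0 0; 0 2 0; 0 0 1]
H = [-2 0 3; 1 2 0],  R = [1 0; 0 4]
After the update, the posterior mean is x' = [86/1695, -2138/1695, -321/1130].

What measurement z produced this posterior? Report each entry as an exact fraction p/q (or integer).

x̄ = F·x = [-8, 0, 5]
P̄ = F·P·Fᵀ + Q = [39 -16 -26; -16 16 12; -26 12 19]
S = H·P̄·Hᵀ + R = [640 -20; -20 43]
K = P̄·Hᵀ·S⁻¹ = [-821/3390 17/339; 811/6780 145/339; 1549/9040 15/452]
x' − x̄ = [13646/1695, -2138/1695, -5971/1130] = K·y
y = (KᵀK)⁻¹·Kᵀ·(x' − x̄) = [-32, 6]
z = y + H·x̄ = [-32, 6] + [31, -8] = [-1, -2]

z = [-1, -2]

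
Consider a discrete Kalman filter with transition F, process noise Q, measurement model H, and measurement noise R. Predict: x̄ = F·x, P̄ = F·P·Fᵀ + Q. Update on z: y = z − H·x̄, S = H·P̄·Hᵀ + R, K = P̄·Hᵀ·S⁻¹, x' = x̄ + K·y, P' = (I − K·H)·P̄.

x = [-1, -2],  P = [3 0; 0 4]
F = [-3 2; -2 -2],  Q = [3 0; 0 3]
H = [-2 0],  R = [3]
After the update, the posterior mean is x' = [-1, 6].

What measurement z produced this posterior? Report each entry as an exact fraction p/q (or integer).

x̄ = F·x = [-1, 6]
P̄ = F·P·Fᵀ + Q = [46 2; 2 31]
S = H·P̄·Hᵀ + R = [187]
K = P̄·Hᵀ·S⁻¹ = [-92/187; -4/187]
x' − x̄ = [0, 0] = K·y
y = (KᵀK)⁻¹·Kᵀ·(x' − x̄) = [0]
z = y + H·x̄ = [0] + [2] = [2]

z = [2]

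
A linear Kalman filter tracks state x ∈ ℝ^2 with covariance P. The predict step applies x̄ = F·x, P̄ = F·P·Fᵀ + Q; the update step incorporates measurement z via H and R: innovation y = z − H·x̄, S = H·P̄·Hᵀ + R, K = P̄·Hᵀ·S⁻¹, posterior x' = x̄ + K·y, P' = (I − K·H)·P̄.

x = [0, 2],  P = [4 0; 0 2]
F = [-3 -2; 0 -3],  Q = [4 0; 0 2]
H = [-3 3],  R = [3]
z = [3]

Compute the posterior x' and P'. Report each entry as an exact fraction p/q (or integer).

x' = [-856/133, -726/133]
P' = [2496/133 2460/133; 2460/133 2468/133]

x̄ = F·x = [-4, -6]
P̄ = F·P·Fᵀ + Q = [48 12; 12 20]
y = z − H·x̄ = [9]
S = H·P̄·Hᵀ + R = [399]
K = P̄·Hᵀ·S⁻¹ = [-36/133; 8/133]
x' = x̄ + K·y = [-856/133, -726/133]
P' = (I − K·H)·P̄ = [2496/133 2460/133; 2460/133 2468/133]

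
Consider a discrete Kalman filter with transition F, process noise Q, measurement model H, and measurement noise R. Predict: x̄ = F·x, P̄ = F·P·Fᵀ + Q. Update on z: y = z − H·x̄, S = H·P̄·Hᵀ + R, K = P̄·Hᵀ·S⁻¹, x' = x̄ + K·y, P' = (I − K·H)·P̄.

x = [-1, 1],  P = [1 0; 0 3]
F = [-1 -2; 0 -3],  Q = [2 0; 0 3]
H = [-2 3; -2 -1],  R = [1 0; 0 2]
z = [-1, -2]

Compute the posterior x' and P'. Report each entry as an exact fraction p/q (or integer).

x' = [911/1057, 975/4228]
P' = [303/1057 162/1057; 162/1057 393/2114]

x̄ = F·x = [-1, -3]
P̄ = F·P·Fᵀ + Q = [15 18; 18 30]
y = z − H·x̄ = [6, -7]
S = H·P̄·Hᵀ + R = [115 -102; -102 164]
K = P̄·Hᵀ·S⁻¹ = [-120/1057 -384/1057; 531/2114 -1041/4228]
x' = x̄ + K·y = [911/1057, 975/4228]
P' = (I − K·H)·P̄ = [303/1057 162/1057; 162/1057 393/2114]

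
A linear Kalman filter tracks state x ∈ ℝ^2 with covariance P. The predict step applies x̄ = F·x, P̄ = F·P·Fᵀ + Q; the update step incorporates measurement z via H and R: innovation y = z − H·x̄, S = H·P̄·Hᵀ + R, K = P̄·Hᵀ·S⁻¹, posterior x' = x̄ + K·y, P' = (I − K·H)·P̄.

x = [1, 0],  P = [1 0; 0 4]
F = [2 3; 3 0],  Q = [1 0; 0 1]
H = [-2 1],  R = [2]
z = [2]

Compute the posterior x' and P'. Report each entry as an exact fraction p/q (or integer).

x' = [1/2, 225/76]
P' = [3 5; 5 379/38]

x̄ = F·x = [2, 3]
P̄ = F·P·Fᵀ + Q = [41 6; 6 10]
y = z − H·x̄ = [3]
S = H·P̄·Hᵀ + R = [152]
K = P̄·Hᵀ·S⁻¹ = [-1/2; -1/76]
x' = x̄ + K·y = [1/2, 225/76]
P' = (I − K·H)·P̄ = [3 5; 5 379/38]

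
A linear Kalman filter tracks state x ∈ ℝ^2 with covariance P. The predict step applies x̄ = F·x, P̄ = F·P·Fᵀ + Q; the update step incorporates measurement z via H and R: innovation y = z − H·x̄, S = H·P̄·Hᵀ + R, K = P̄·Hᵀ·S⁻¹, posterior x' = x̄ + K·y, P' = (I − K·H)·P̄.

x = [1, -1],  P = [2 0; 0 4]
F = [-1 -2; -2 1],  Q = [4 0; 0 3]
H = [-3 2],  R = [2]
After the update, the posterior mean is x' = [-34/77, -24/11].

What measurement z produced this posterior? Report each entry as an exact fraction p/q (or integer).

z = [-3]

x̄ = F·x = [1, -3]
P̄ = F·P·Fᵀ + Q = [22 -4; -4 15]
S = H·P̄·Hᵀ + R = [308]
K = P̄·Hᵀ·S⁻¹ = [-37/154; 3/22]
x' − x̄ = [-111/77, 9/11] = K·y
y = (KᵀK)⁻¹·Kᵀ·(x' − x̄) = [6]
z = y + H·x̄ = [6] + [-9] = [-3]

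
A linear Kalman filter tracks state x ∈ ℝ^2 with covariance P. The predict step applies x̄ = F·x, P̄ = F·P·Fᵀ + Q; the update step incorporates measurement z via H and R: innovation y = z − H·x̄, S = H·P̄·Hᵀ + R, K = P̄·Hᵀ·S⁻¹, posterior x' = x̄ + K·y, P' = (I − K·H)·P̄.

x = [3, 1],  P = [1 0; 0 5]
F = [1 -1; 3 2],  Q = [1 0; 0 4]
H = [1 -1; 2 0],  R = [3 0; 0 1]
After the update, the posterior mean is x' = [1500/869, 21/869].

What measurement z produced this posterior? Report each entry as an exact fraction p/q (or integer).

x̄ = F·x = [2, 11]
P̄ = F·P·Fᵀ + Q = [7 -7; -7 33]
S = H·P̄·Hᵀ + R = [57 28; 28 29]
K = P̄·Hᵀ·S⁻¹ = [14/869 406/869; -768/869 322/869]
x' − x̄ = [-238/869, -9538/869] = K·y
y = (KᵀK)⁻¹·Kᵀ·(x' − x̄) = [12, -1]
z = y + H·x̄ = [12, -1] + [-9, 4] = [3, 3]

z = [3, 3]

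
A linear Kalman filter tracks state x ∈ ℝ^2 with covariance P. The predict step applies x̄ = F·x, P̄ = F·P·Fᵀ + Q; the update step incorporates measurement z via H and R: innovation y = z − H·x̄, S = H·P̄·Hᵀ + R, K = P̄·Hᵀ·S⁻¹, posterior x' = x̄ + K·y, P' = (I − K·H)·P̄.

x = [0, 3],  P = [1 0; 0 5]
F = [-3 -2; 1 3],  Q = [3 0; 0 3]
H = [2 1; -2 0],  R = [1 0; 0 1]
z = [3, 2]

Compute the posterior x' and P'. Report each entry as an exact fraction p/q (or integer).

x' = [-97/95, 472/95]
P' = [511/2090 -991/2090; -991/2090 3881/2090]

x̄ = F·x = [-6, 9]
P̄ = F·P·Fᵀ + Q = [32 -33; -33 49]
y = z − H·x̄ = [6, -10]
S = H·P̄·Hᵀ + R = [46 -62; -62 129]
K = P̄·Hᵀ·S⁻¹ = [31/2090 -511/1045; 1899/2090 991/1045]
x' = x̄ + K·y = [-97/95, 472/95]
P' = (I − K·H)·P̄ = [511/2090 -991/2090; -991/2090 3881/2090]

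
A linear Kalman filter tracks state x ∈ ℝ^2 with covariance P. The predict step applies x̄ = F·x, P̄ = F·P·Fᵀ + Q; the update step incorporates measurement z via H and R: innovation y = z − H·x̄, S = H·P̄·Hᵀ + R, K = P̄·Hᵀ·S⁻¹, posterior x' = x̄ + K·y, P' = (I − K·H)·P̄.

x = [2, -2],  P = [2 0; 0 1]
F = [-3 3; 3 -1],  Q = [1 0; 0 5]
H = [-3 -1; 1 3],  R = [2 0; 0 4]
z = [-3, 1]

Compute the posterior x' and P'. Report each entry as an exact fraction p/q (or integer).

x̄ = F·x = [-12, 8]
P̄ = F·P·Fᵀ + Q = [28 -21; -21 24]
y = z − H·x̄ = [-31, -11]
S = H·P̄·Hᵀ + R = [152 54; 54 122]
K = P̄·Hᵀ·S⁻¹ = [-1449/3907 -959/7814; 501/3907 2823/7814]
x' = x̄ + K·y = [6619/7814, 397/7814]
P' = (I − K·H)·P̄ = [2653/7814 -2163/7814; -2163/7814 4485/7814]

x' = [6619/7814, 397/7814]
P' = [2653/7814 -2163/7814; -2163/7814 4485/7814]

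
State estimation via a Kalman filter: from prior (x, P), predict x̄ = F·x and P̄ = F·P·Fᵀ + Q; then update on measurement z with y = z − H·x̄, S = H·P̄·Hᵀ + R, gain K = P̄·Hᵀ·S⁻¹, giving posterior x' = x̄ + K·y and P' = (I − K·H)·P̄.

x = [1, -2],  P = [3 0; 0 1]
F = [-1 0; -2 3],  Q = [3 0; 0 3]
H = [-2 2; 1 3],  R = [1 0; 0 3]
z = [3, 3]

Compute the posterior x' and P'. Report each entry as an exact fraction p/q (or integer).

x' = [-799/2463, 2660/2463]
P' = [254/821 110/821; 110/821 164/821]

x̄ = F·x = [-1, -8]
P̄ = F·P·Fᵀ + Q = [6 6; 6 24]
y = z − H·x̄ = [17, 28]
S = H·P̄·Hᵀ + R = [73 108; 108 261]
K = P̄·Hᵀ·S⁻¹ = [-288/821 584/2463; 108/821 602/2463]
x' = x̄ + K·y = [-799/2463, 2660/2463]
P' = (I − K·H)·P̄ = [254/821 110/821; 110/821 164/821]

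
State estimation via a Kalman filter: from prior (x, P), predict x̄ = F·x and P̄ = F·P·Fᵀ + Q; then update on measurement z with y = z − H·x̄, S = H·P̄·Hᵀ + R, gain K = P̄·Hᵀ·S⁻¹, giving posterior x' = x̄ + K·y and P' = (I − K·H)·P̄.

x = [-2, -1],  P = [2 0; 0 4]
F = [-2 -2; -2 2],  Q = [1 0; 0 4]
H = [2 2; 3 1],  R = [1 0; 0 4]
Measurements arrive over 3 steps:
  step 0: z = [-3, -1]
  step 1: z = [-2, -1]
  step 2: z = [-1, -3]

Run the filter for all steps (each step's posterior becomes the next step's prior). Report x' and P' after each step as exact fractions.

step 0: x̄ = F·x = [6, 2]
step 0: P̄ = F·P·Fᵀ + Q = [25 -8; -8 28]
step 0: y = z − H·x̄ = [-19, -21]
step 0: S = H·P̄·Hᵀ + R = [149 142; 142 209]
step 0: K = P̄·Hᵀ·S⁻¹ = [-2408/10977 5155/10977; 7792/10977 -5084/10977]
step 0: x' = x̄ + K·y = [3359/10977, -19330/10977]
step 0: P' = (I − K·H)·P̄ = [10912/10977 -12116/10977; -12116/10977 16012/10977]
step 1: x̄ = F·x = [31942/10977, -15126/3659]
step 1: P̄ = F·P·Fᵀ + Q = [21745/10977 -6800/3659; -6800/3659 82844/3659]
step 1: y = z − H·x̄ = [4918/10977, -20475/3659]
step 1: S = H·P̄·Hᵀ + R = [928885/10977 154778/3659; 154778/3659 121915/3659]
step 1: K = P̄·Hᵀ·S⁻¹ = [-1806920/11308097 3680195/11308097; 7278096/11308097 -3448028/11308097]
step 1: x' = x̄ + K·y = [11502307/11308097, -24191494/11308097]
step 1: P' = (I − K·H)·P̄ = [7812120/11308097 -8715580/11308097; -8715580/11308097 12354628/11308097]
step 2: x̄ = F·x = [25378374/11308097, -71387602/11308097]
step 2: P̄ = F·P·Fᵀ + Q = [22250449/11308097 -18170032/11308097; -18170032/11308097 195624020/11308097]
step 2: y = z − H·x̄ = [80710359/11308097, -38671811/11308097]
step 2: S = H·P̄·Hᵀ + R = [737445717/11308097 379390478/11308097; 379390478/11308097 332090257/11308097]
step 2: K = P̄·Hᵀ·S⁻¹ = [-1390256456/8928239905 2894380899/8928239905; 1137666256/1785647981 -540937132/1785647981]
step 2: x' = x̄ + K·y = [216231141/8928239905, -1302841398/1785647981]
step 2: P' = (I − K·H)·P̄ = [6136325912/8928239905 -1366290828/1785647981; -1366290828/1785647981 1935123956/1785647981]

step 0: x' = [3359/10977, -19330/10977], P' = [10912/10977 -12116/10977; -12116/10977 16012/10977]
step 1: x' = [11502307/11308097, -24191494/11308097], P' = [7812120/11308097 -8715580/11308097; -8715580/11308097 12354628/11308097]
step 2: x' = [216231141/8928239905, -1302841398/1785647981], P' = [6136325912/8928239905 -1366290828/1785647981; -1366290828/1785647981 1935123956/1785647981]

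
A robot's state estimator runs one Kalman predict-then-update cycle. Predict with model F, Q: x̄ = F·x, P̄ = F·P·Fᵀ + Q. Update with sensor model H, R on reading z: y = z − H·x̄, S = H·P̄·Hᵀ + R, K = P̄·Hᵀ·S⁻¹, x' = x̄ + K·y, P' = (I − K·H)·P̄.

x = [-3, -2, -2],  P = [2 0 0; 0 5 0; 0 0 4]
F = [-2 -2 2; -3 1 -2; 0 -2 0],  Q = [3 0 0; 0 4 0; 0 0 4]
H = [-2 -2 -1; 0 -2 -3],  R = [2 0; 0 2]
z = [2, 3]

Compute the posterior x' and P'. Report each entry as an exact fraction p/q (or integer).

x̄ = F·x = [6, 11, 4]
P̄ = F·P·Fᵀ + Q = [47 -14 20; -14 43 -10; 20 -10 24]
y = z − H·x̄ = [40, 37]
S = H·P̄·Hᵀ + R = [314 228; 228 270]
K = P̄·Hᵀ·S⁻¹ = [-1327/2733 2390/8199; -16/2733 -1660/8199; -2/2733 -1574/8199]
x' = x̄ + K·y = [-21616/8199, 26849/8199, -25682/8199]
P' = (I − K·H)·P̄ = [119467/8199 -172034/8199 113096/8199; -172034/8199 257293/8199 -170422/8199; 113096/8199 -170422/8199 114664/8199]

x' = [-21616/8199, 26849/8199, -25682/8199]
P' = [119467/8199 -172034/8199 113096/8199; -172034/8199 257293/8199 -170422/8199; 113096/8199 -170422/8199 114664/8199]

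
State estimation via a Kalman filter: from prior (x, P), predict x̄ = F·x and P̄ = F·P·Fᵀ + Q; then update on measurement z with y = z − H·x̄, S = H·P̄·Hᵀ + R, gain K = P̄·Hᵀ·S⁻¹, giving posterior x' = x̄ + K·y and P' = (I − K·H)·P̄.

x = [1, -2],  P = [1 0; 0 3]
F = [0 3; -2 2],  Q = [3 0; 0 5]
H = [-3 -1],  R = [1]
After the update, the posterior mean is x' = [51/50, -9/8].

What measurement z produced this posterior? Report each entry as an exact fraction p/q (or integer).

x̄ = F·x = [-6, -6]
P̄ = F·P·Fᵀ + Q = [30 18; 18 21]
S = H·P̄·Hᵀ + R = [400]
K = P̄·Hᵀ·S⁻¹ = [-27/100; -3/16]
x' − x̄ = [351/50, 39/8] = K·y
y = (KᵀK)⁻¹·Kᵀ·(x' − x̄) = [-26]
z = y + H·x̄ = [-26] + [24] = [-2]

z = [-2]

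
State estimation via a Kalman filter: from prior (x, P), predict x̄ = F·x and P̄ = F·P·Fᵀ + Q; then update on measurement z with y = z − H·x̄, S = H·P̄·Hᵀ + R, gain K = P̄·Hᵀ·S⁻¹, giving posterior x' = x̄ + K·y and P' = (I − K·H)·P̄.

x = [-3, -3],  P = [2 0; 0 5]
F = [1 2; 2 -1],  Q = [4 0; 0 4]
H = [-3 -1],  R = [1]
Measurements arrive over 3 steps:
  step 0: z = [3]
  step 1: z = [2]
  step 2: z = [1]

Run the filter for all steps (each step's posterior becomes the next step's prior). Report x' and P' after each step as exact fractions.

step 0: x' = [0, -25/8], P' = [2 -17/3; -17/3 3671/216]
step 1: x' = [821/50231, -105868/50231], P' = [106750/50231 -297148/50231; -297148/50231 872153/50231]
step 2: x' = [1025849/5837323, -9152372/5837323], P' = [12690550/5837323 -35371234/5837323; -35371234/5837323 207649323/11674646]

step 0: x̄ = F·x = [-9, -3]
step 0: P̄ = F·P·Fᵀ + Q = [26 -6; -6 17]
step 0: y = z − H·x̄ = [-27]
step 0: S = H·P̄·Hᵀ + R = [216]
step 0: K = P̄·Hᵀ·S⁻¹ = [-1/3; 1/216]
step 0: x' = x̄ + K·y = [0, -25/8]
step 0: P' = (I − K·H)·P̄ = [2 -17/3; -17/3 3671/216]
step 1: x̄ = F·x = [-25/4, 25/8]
step 1: P̄ = F·P·Fᵀ + Q = [2771/54 -5075/108; -5075/108 11159/216]
step 1: y = z − H·x̄ = [-109/8]
step 1: S = H·P̄·Hᵀ + R = [50231/216]
step 1: K = P̄·Hᵀ·S⁻¹ = [-23102/50231; 19291/50231]
step 1: x' = x̄ + K·y = [821/50231, -105868/50231]
step 1: P' = (I − K·H)·P̄ = [106750/50231 -297148/50231; -297148/50231 872153/50231]
step 2: x̄ = F·x = [-210915/50231, 107510/50231]
step 2: P̄ = F·P·Fᵀ + Q = [2607694/50231 -2422250/50231; -2422250/50231 2688669/50231]
step 2: y = z − H·x̄ = [-475004/50231]
step 2: S = H·P̄·Hᵀ + R = [11674646/50231]
step 2: K = P̄·Hᵀ·S⁻¹ = [-2700416/5837323; 4578081/11674646]
step 2: x' = x̄ + K·y = [1025849/5837323, -9152372/5837323]
step 2: P' = (I − K·H)·P̄ = [12690550/5837323 -35371234/5837323; -35371234/5837323 207649323/11674646]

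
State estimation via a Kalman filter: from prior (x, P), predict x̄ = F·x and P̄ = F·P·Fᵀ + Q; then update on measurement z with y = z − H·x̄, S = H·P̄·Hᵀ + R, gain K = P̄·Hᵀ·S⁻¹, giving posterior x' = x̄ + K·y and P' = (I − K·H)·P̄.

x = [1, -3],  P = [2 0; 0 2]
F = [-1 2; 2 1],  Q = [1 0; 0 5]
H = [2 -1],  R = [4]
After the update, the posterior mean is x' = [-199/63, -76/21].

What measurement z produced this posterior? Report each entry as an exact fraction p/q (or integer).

x̄ = F·x = [-7, -1]
P̄ = F·P·Fᵀ + Q = [11 0; 0 15]
S = H·P̄·Hᵀ + R = [63]
K = P̄·Hᵀ·S⁻¹ = [22/63; -5/21]
x' − x̄ = [242/63, -55/21] = K·y
y = (KᵀK)⁻¹·Kᵀ·(x' − x̄) = [11]
z = y + H·x̄ = [11] + [-13] = [-2]

z = [-2]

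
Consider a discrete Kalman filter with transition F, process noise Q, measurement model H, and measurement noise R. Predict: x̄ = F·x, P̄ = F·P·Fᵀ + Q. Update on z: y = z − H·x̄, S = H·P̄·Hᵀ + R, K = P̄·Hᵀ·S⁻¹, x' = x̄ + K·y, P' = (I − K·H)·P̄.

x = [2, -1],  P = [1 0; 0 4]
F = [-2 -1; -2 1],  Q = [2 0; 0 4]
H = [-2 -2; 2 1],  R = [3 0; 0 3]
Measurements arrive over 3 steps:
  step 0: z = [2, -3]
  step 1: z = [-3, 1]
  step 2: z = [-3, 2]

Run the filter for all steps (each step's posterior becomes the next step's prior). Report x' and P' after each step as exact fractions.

step 0: x̄ = F·x = [-3, -5]
step 0: P̄ = F·P·Fᵀ + Q = [10 0; 0 12]
step 0: y = z − H·x̄ = [-14, 8]
step 0: S = H·P̄·Hᵀ + R = [91 -64; -64 55]
step 0: K = P̄·Hᵀ·S⁻¹ = [20/101 60/101; -184/303 -148/303]
step 0: x' = x̄ + K·y = [-103/101, -41/101]
step 0: P' = (I − K·H)·P̄ = [210/101 -240/101; -240/101 332/101]
step 1: x̄ = F·x = [247/101, 165/101]
step 1: P̄ = F·P·Fᵀ + Q = [414/101 508/101; 508/101 2536/101]
step 1: y = z − H·x̄ = [521/101, -558/101]
step 1: S = H·P̄·Hᵀ + R = [16167/101 -9776/101; -9776/101 6527/101]
step 1: K = P̄·Hᵀ·S⁻¹ = [10148/98533 35368/98533; -49624/98533 -20704/98533]
step 1: x' = x̄ + K·y = [97915/98533, 19373/98533]
step 1: P' = (I − K·H)·P̄ = [121326/98533 -136548/98533; -136548/98533 210984/98533]
step 2: x̄ = F·x = [-215203/98533, -176457/98533]
step 2: P̄ = F·P·Fᵀ + Q = [347162/98533 274320/98533; 274320/98533 1636612/98533]
step 2: y = z − H·x̄ = [-1078919/98533, 803929/98533]
step 2: S = H·P̄·Hᵀ + R = [10425255/98533 -6307792/98533; -6307792/98533 4418139/98533]
step 2: K = P̄·Hᵀ·S⁻¹ = [6276244/63653657 22916204/63653657; -31475864/63653657 -13454516/63653657]
step 2: x' = x̄ + K·y = [-20774927/63653657, 120886391/63653657]
step 2: P' = (I − K·H)·P̄ = [78162978/63653657 -87577344/63653657; -87577344/63653657 134791140/63653657]

step 0: x' = [-103/101, -41/101], P' = [210/101 -240/101; -240/101 332/101]
step 1: x' = [97915/98533, 19373/98533], P' = [121326/98533 -136548/98533; -136548/98533 210984/98533]
step 2: x' = [-20774927/63653657, 120886391/63653657], P' = [78162978/63653657 -87577344/63653657; -87577344/63653657 134791140/63653657]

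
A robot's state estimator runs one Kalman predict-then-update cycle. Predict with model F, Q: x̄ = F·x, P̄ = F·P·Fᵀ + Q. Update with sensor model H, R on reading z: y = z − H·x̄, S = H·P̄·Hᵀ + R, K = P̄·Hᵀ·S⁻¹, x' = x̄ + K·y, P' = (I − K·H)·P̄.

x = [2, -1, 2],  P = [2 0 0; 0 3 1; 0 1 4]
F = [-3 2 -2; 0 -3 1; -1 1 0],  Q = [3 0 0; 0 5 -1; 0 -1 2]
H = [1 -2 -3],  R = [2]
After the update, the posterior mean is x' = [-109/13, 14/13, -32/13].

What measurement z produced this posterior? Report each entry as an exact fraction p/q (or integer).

x̄ = F·x = [-12, 5, -3]
P̄ = F·P·Fᵀ + Q = [41 -18 10; -18 30 -9; 10 -9 7]
S = H·P̄·Hᵀ + R = [130]
K = P̄·Hᵀ·S⁻¹ = [47/130; -51/130; 7/130]
x' − x̄ = [47/13, -51/13, 7/13] = K·y
y = (KᵀK)⁻¹·Kᵀ·(x' − x̄) = [10]
z = y + H·x̄ = [10] + [-13] = [-3]

z = [-3]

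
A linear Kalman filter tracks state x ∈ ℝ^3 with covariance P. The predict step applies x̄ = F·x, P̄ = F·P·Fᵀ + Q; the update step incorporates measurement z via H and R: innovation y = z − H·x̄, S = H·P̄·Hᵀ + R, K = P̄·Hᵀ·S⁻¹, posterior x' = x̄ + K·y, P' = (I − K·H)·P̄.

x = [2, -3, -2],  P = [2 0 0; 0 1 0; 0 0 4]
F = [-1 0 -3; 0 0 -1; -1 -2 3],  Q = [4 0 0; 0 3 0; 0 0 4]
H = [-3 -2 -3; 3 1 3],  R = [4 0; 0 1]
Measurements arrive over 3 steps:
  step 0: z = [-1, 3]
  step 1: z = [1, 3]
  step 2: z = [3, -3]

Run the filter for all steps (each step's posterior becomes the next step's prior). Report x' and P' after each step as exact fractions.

step 0: x̄ = F·x = [4, 2, -2]
step 0: P̄ = F·P·Fᵀ + Q = [42 12 -34; 12 7 -12; -34 -12 46]
step 0: y = z − H·x̄ = [9, -5]
step 0: S = H·P̄·Hᵀ + R = [212 -194; -194 188]
step 0: K = P̄·Hᵀ·S⁻¹ = [-34/37 -28/37; -637/1110 -308/555; 40/37 46/37]
step 0: x' = x̄ + K·y = [-18/37, -433/1110, 56/37]
step 0: P' = (I − K·H)·P̄ = [930/37 164/37 -994/37; 164/37 1582/555 -206/37; -994/37 -206/37 1078/37]
step 1: x̄ = F·x = [-150/37, -56/37, 3223/555]
step 1: P̄ = F·P·Fᵀ + Q = [4816/37 2240/37 -9680/37; 2240/37 1189/37 -4640/37; -9680/37 -4640/37 304408/555]
step 1: y = z − H·x̄ = [598/185, -138/185]
step 1: S = H·P̄·Hᵀ + R = [139264/185 -162634/185; -162634/185 192874/185]
step 1: K = P̄·Hᵀ·S⁻¹ = [-395360/554847 -511040/554847; -642629/1109694 -357397/554847; 488912/554847 803516/554847]
step 1: x' = x̄ + K·y = [-3146146/554847, -1611797/554847, 4203107/554847]
step 1: P' = (I − K·H)·P̄ = [9666416/554847 2092480/554847 -10534256/554847; 2092480/554847 1642655/554847 -2759164/554847; -10534256/554847 -2759164/554847 3907272/184949]
step 2: x̄ = F·x = [-9463175/554847, -4203107/554847, 18979061/554847]
step 2: P̄ = F·P·Fᵀ + Q = [54176612/554847 24631192/554847 -108199952/554847; 24631192/554847 4462119/184949 -51218032/554847; -108199952/554847 -51218032/554847 228638192/554847]
step 2: y = z − H·x̄ = [21805985/554847, -26009092/554847]
step 2: S = H·P̄·Hᵀ + R = [111485612/184949 -128408418/184949; -128408418/184949 150718088/184949]
step 2: K = P̄·Hᵀ·S⁻¹ = [-873418166/1274039601 -1131395378/1274039601; -483719349/849359734 -268400046/424679867; 1083175736/1274039601 1796603888/1274039601]
step 2: x' = x̄ + K·y = [-9059993041/3822118803, -844793611/2548079202, 5794858825/3822118803]
step 2: P' = (I − K·H)·P̄ = [65173279796/3822118803 4625068042/1274039601 -70929743216/3822118803; 4625068042/1274039601 1235838744/424679867 -6129306832/1274039601; -70929743216/3822118803 -6129306832/1274039601 78855653936/3822118803]

step 0: x' = [-18/37, -433/1110, 56/37], P' = [930/37 164/37 -994/37; 164/37 1582/555 -206/37; -994/37 -206/37 1078/37]
step 1: x' = [-3146146/554847, -1611797/554847, 4203107/554847], P' = [9666416/554847 2092480/554847 -10534256/554847; 2092480/554847 1642655/554847 -2759164/554847; -10534256/554847 -2759164/554847 3907272/184949]
step 2: x' = [-9059993041/3822118803, -844793611/2548079202, 5794858825/3822118803], P' = [65173279796/3822118803 4625068042/1274039601 -70929743216/3822118803; 4625068042/1274039601 1235838744/424679867 -6129306832/1274039601; -70929743216/3822118803 -6129306832/1274039601 78855653936/3822118803]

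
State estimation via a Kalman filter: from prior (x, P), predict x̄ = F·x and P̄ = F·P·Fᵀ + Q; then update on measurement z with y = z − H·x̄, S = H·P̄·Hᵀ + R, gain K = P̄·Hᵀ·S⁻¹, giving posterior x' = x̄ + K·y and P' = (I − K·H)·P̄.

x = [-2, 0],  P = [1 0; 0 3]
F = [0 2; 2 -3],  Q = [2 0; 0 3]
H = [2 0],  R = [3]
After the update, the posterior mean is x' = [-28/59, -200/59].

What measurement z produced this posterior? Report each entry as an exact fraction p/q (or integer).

x̄ = F·x = [0, -4]
P̄ = F·P·Fᵀ + Q = [14 -18; -18 34]
S = H·P̄·Hᵀ + R = [59]
K = P̄·Hᵀ·S⁻¹ = [28/59; -36/59]
x' − x̄ = [-28/59, 36/59] = K·y
y = (KᵀK)⁻¹·Kᵀ·(x' − x̄) = [-1]
z = y + H·x̄ = [-1] + [0] = [-1]

z = [-1]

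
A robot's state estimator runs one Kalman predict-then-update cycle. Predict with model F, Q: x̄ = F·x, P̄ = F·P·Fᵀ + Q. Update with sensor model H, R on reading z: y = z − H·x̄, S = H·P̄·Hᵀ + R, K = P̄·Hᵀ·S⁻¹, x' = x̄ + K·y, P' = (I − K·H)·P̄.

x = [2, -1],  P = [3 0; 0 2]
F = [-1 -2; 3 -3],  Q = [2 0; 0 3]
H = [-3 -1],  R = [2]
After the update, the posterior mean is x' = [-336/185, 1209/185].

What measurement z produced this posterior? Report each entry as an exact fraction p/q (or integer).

z = [-1]

x̄ = F·x = [0, 9]
P̄ = F·P·Fᵀ + Q = [13 3; 3 48]
S = H·P̄·Hᵀ + R = [185]
K = P̄·Hᵀ·S⁻¹ = [-42/185; -57/185]
x' − x̄ = [-336/185, -456/185] = K·y
y = (KᵀK)⁻¹·Kᵀ·(x' − x̄) = [8]
z = y + H·x̄ = [8] + [-9] = [-1]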